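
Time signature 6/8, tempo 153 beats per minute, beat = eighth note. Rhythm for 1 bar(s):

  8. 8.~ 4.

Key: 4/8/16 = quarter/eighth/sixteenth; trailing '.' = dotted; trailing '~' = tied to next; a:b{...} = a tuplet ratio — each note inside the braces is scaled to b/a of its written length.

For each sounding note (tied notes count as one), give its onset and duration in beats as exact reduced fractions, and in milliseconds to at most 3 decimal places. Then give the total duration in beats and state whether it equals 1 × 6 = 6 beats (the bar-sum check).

1) 0.0ms=0b +588.235ms=3/2b
2) 588.235ms=3/2b +1764.706ms=9/2b
Σ=6b of 6 (153bpm 6/8) — PASS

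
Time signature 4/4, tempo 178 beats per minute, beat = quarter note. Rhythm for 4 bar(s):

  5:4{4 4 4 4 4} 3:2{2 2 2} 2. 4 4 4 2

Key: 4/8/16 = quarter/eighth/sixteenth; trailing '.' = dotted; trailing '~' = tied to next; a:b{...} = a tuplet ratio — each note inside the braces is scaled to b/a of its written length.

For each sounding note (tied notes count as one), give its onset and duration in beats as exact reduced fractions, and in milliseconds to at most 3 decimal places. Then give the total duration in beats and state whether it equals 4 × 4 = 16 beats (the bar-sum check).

1) 0.0ms=0b +269.663ms=4/5b
2) 269.663ms=4/5b +269.663ms=4/5b
3) 539.326ms=8/5b +269.663ms=4/5b
4) 808.989ms=12/5b +269.663ms=4/5b
5) 1078.652ms=16/5b +269.663ms=4/5b
6) 1348.315ms=4b +449.438ms=4/3b
7) 1797.753ms=16/3b +449.438ms=4/3b
8) 2247.191ms=20/3b +449.438ms=4/3b
9) 2696.629ms=8b +1011.236ms=3b
10) 3707.865ms=11b +337.079ms=1b
11) 4044.944ms=12b +337.079ms=1b
12) 4382.022ms=13b +337.079ms=1b
13) 4719.101ms=14b +674.157ms=2b
Σ=16b of 16 (178bpm 4/4) — PASS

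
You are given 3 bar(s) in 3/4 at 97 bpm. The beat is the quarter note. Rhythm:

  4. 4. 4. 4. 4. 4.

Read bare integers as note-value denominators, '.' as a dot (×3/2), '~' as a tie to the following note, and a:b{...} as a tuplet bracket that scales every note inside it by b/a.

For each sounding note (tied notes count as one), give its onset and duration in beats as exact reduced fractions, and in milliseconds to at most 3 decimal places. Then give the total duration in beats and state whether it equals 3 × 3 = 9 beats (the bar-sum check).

1) 0.0ms=0b +927.835ms=3/2b
2) 927.835ms=3/2b +927.835ms=3/2b
3) 1855.67ms=3b +927.835ms=3/2b
4) 2783.505ms=9/2b +927.835ms=3/2b
5) 3711.34ms=6b +927.835ms=3/2b
6) 4639.175ms=15/2b +927.835ms=3/2b
Σ=9b of 9 (97bpm 3/4) — PASS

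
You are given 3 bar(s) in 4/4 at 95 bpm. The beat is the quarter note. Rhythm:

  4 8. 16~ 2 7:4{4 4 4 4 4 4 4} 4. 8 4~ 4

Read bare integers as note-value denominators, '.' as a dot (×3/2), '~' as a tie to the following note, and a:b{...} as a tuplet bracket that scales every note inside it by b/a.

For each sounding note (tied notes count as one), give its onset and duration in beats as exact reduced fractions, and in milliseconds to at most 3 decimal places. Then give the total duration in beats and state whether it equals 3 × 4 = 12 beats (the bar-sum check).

1) 0.0ms=0b +631.579ms=1b
2) 631.579ms=1b +473.684ms=3/4b
3) 1105.263ms=7/4b +1421.053ms=9/4b
4) 2526.316ms=4b +360.902ms=4/7b
5) 2887.218ms=32/7b +360.902ms=4/7b
6) 3248.12ms=36/7b +360.902ms=4/7b
7) 3609.023ms=40/7b +360.902ms=4/7b
8) 3969.925ms=44/7b +360.902ms=4/7b
9) 4330.827ms=48/7b +360.902ms=4/7b
10) 4691.729ms=52/7b +360.902ms=4/7b
11) 5052.632ms=8b +947.368ms=3/2b
12) 6000.0ms=19/2b +315.789ms=1/2b
13) 6315.789ms=10b +1263.158ms=2b
Σ=12b of 12 (95bpm 4/4) — PASS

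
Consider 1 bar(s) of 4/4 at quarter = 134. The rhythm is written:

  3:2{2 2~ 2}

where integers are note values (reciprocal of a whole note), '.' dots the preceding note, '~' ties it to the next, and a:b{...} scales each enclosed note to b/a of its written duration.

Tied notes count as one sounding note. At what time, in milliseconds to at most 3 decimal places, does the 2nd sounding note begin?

note 2 onset = 4/3b = 597.015ms

1. 0.0ms @ 0 + 597.015ms (4/3)
2. 597.015ms @ 4/3 + 1194.03ms (8/3)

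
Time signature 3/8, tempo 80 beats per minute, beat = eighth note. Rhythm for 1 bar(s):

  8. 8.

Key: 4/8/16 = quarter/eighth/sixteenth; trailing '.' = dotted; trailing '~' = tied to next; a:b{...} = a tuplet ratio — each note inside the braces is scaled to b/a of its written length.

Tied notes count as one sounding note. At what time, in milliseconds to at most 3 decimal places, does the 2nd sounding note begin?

note 2 onset = 3/2b = 1125.0ms

1. 0.0ms @ 0 + 1125.0ms (3/2)
2. 1125.0ms @ 3/2 + 1125.0ms (3/2)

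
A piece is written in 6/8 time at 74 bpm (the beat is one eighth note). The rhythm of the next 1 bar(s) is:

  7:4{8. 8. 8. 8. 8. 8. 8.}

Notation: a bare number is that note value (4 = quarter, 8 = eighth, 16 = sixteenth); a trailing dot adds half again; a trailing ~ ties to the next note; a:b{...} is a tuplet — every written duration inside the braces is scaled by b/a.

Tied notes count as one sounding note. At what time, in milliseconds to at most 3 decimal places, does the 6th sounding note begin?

1. 0.0ms @ 0 + 694.981ms (6/7)
2. 694.981ms @ 6/7 + 694.981ms (6/7)
3. 1389.961ms @ 12/7 + 694.981ms (6/7)
4. 2084.942ms @ 18/7 + 694.981ms (6/7)
5. 2779.923ms @ 24/7 + 694.981ms (6/7)
6. 3474.903ms @ 30/7 + 694.981ms (6/7)
7. 4169.884ms @ 36/7 + 694.981ms (6/7)

note 6 onset = 30/7b = 3474.903ms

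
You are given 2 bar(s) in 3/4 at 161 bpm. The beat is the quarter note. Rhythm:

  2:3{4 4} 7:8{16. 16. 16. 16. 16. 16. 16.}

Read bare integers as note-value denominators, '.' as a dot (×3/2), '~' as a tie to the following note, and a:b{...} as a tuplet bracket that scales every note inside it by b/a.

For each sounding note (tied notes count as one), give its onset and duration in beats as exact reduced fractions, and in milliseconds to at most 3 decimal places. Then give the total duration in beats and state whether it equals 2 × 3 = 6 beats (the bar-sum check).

1) 0.0ms=0b +559.006ms=3/2b
2) 559.006ms=3/2b +559.006ms=3/2b
3) 1118.012ms=3b +159.716ms=3/7b
4) 1277.728ms=24/7b +159.716ms=3/7b
5) 1437.445ms=27/7b +159.716ms=3/7b
6) 1597.161ms=30/7b +159.716ms=3/7b
7) 1756.877ms=33/7b +159.716ms=3/7b
8) 1916.593ms=36/7b +159.716ms=3/7b
9) 2076.309ms=39/7b +159.716ms=3/7b
Σ=6b of 6 (161bpm 3/4) — PASS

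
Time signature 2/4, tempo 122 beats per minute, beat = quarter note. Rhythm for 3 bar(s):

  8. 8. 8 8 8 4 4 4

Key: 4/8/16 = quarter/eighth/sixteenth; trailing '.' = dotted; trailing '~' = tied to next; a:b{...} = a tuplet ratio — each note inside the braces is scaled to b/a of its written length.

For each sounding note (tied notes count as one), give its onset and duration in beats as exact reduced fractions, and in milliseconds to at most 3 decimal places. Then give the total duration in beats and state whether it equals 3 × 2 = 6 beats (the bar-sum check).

1) 0.0ms=0b +368.852ms=3/4b
2) 368.852ms=3/4b +368.852ms=3/4b
3) 737.705ms=3/2b +245.902ms=1/2b
4) 983.607ms=2b +245.902ms=1/2b
5) 1229.508ms=5/2b +245.902ms=1/2b
6) 1475.41ms=3b +491.803ms=1b
7) 1967.213ms=4b +491.803ms=1b
8) 2459.016ms=5b +491.803ms=1b
Σ=6b of 6 (122bpm 2/4) — PASS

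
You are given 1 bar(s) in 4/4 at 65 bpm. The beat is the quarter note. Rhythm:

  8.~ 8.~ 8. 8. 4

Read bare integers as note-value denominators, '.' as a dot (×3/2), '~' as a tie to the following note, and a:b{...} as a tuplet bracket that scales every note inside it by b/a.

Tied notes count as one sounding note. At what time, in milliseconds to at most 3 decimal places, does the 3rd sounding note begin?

note 3 onset = 3b = 2769.231ms

1. 0.0ms @ 0 + 2076.923ms (9/4)
2. 2076.923ms @ 9/4 + 692.308ms (3/4)
3. 2769.231ms @ 3 + 923.077ms (1)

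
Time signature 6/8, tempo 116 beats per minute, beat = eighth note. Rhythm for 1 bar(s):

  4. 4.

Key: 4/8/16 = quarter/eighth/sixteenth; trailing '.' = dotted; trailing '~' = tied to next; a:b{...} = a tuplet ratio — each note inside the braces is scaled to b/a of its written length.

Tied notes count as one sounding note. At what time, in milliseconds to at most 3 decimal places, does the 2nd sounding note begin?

note 2 onset = 3b = 1551.724ms

1. 0.0ms @ 0 + 1551.724ms (3)
2. 1551.724ms @ 3 + 1551.724ms (3)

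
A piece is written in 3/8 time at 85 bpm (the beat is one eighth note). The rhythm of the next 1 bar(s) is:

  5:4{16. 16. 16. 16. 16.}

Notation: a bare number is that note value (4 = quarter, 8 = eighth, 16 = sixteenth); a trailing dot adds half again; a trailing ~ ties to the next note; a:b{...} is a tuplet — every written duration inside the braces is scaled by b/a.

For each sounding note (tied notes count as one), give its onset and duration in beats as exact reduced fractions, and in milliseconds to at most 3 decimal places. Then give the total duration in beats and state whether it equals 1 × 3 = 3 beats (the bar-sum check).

1) 0.0ms=0b +423.529ms=3/5b
2) 423.529ms=3/5b +423.529ms=3/5b
3) 847.059ms=6/5b +423.529ms=3/5b
4) 1270.588ms=9/5b +423.529ms=3/5b
5) 1694.118ms=12/5b +423.529ms=3/5b
Σ=3b of 3 (85bpm 3/8) — PASS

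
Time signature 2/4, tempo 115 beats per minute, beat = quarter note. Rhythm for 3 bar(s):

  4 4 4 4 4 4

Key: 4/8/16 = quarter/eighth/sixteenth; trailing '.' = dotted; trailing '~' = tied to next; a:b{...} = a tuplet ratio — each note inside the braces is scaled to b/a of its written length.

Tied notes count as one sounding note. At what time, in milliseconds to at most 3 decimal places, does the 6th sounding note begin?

note 6 onset = 5b = 2608.696ms

1. 0.0ms @ 0 + 521.739ms (1)
2. 521.739ms @ 1 + 521.739ms (1)
3. 1043.478ms @ 2 + 521.739ms (1)
4. 1565.217ms @ 3 + 521.739ms (1)
5. 2086.957ms @ 4 + 521.739ms (1)
6. 2608.696ms @ 5 + 521.739ms (1)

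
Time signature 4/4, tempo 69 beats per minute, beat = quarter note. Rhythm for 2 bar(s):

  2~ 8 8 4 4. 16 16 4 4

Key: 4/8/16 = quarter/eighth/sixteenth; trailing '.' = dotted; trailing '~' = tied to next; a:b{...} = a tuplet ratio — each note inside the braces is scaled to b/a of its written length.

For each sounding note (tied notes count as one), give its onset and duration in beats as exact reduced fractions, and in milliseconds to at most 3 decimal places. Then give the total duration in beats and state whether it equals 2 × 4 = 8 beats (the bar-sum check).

1) 0.0ms=0b +2173.913ms=5/2b
2) 2173.913ms=5/2b +434.783ms=1/2b
3) 2608.696ms=3b +869.565ms=1b
4) 3478.261ms=4b +1304.348ms=3/2b
5) 4782.609ms=11/2b +217.391ms=1/4b
6) 5000.0ms=23/4b +217.391ms=1/4b
7) 5217.391ms=6b +869.565ms=1b
8) 6086.957ms=7b +869.565ms=1b
Σ=8b of 8 (69bpm 4/4) — PASS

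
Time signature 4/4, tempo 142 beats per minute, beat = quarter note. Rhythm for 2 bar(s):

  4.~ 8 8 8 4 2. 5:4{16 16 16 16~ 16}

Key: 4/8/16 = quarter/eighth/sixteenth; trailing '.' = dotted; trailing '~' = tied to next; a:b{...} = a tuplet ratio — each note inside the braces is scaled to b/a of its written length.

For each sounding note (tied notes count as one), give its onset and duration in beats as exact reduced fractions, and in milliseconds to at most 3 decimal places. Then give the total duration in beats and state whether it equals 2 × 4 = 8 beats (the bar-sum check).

1) 0.0ms=0b +845.07ms=2b
2) 845.07ms=2b +211.268ms=1/2b
3) 1056.338ms=5/2b +211.268ms=1/2b
4) 1267.606ms=3b +422.535ms=1b
5) 1690.141ms=4b +1267.606ms=3b
6) 2957.746ms=7b +84.507ms=1/5b
7) 3042.254ms=36/5b +84.507ms=1/5b
8) 3126.761ms=37/5b +84.507ms=1/5b
9) 3211.268ms=38/5b +169.014ms=2/5b
Σ=8b of 8 (142bpm 4/4) — PASS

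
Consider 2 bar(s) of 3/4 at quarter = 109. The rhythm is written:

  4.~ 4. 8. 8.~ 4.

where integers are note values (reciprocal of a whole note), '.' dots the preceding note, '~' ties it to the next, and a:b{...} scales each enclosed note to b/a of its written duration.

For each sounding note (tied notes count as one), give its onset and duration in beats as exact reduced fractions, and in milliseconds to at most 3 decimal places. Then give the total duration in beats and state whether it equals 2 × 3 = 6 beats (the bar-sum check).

1) 0.0ms=0b +1651.376ms=3b
2) 1651.376ms=3b +412.844ms=3/4b
3) 2064.22ms=15/4b +1238.532ms=9/4b
Σ=6b of 6 (109bpm 3/4) — PASS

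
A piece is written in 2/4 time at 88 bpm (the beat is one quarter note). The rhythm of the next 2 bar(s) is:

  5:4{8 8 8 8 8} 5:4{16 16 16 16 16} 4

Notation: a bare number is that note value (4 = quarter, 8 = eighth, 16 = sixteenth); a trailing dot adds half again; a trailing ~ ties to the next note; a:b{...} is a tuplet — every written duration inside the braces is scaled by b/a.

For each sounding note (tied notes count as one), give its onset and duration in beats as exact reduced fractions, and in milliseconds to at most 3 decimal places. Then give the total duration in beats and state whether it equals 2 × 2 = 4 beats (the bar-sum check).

1) 0.0ms=0b +272.727ms=2/5b
2) 272.727ms=2/5b +272.727ms=2/5b
3) 545.455ms=4/5b +272.727ms=2/5b
4) 818.182ms=6/5b +272.727ms=2/5b
5) 1090.909ms=8/5b +272.727ms=2/5b
6) 1363.636ms=2b +136.364ms=1/5b
7) 1500.0ms=11/5b +136.364ms=1/5b
8) 1636.364ms=12/5b +136.364ms=1/5b
9) 1772.727ms=13/5b +136.364ms=1/5b
10) 1909.091ms=14/5b +136.364ms=1/5b
11) 2045.455ms=3b +681.818ms=1b
Σ=4b of 4 (88bpm 2/4) — PASS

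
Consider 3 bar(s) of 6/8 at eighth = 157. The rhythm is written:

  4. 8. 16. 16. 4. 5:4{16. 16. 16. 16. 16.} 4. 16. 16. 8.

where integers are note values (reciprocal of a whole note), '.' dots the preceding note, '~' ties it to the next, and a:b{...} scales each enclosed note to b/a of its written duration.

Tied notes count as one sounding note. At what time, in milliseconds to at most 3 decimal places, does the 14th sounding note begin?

note 14 onset = 33/2b = 6305.732ms

1. 0.0ms @ 0 + 1146.497ms (3)
2. 1146.497ms @ 3 + 573.248ms (3/2)
3. 1719.745ms @ 9/2 + 286.624ms (3/4)
4. 2006.369ms @ 21/4 + 286.624ms (3/4)
5. 2292.994ms @ 6 + 1146.497ms (3)
6. 3439.49ms @ 9 + 229.299ms (3/5)
7. 3668.79ms @ 48/5 + 229.299ms (3/5)
8. 3898.089ms @ 51/5 + 229.299ms (3/5)
9. 4127.389ms @ 54/5 + 229.299ms (3/5)
10. 4356.688ms @ 57/5 + 229.299ms (3/5)
11. 4585.987ms @ 12 + 1146.497ms (3)
12. 5732.484ms @ 15 + 286.624ms (3/4)
13. 6019.108ms @ 63/4 + 286.624ms (3/4)
14. 6305.732ms @ 33/2 + 573.248ms (3/2)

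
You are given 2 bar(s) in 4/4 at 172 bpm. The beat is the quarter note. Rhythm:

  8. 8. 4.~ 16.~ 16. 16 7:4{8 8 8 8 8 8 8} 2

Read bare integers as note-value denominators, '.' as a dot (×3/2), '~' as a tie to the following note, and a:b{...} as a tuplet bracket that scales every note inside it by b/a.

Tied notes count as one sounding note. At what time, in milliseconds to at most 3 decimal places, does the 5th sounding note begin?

1. 0.0ms @ 0 + 261.628ms (3/4)
2. 261.628ms @ 3/4 + 261.628ms (3/4)
3. 523.256ms @ 3/2 + 784.884ms (9/4)
4. 1308.14ms @ 15/4 + 87.209ms (1/4)
5. 1395.349ms @ 4 + 99.668ms (2/7)
6. 1495.017ms @ 30/7 + 99.668ms (2/7)
7. 1594.684ms @ 32/7 + 99.668ms (2/7)
8. 1694.352ms @ 34/7 + 99.668ms (2/7)
9. 1794.02ms @ 36/7 + 99.668ms (2/7)
10. 1893.688ms @ 38/7 + 99.668ms (2/7)
11. 1993.355ms @ 40/7 + 99.668ms (2/7)
12. 2093.023ms @ 6 + 697.674ms (2)

note 5 onset = 4b = 1395.349ms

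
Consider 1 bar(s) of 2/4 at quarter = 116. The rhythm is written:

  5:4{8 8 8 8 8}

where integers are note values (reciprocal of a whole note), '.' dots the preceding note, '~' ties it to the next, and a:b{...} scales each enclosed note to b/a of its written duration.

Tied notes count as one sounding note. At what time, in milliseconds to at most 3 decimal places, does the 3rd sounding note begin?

1. 0.0ms @ 0 + 206.897ms (2/5)
2. 206.897ms @ 2/5 + 206.897ms (2/5)
3. 413.793ms @ 4/5 + 206.897ms (2/5)
4. 620.69ms @ 6/5 + 206.897ms (2/5)
5. 827.586ms @ 8/5 + 206.897ms (2/5)

note 3 onset = 4/5b = 413.793ms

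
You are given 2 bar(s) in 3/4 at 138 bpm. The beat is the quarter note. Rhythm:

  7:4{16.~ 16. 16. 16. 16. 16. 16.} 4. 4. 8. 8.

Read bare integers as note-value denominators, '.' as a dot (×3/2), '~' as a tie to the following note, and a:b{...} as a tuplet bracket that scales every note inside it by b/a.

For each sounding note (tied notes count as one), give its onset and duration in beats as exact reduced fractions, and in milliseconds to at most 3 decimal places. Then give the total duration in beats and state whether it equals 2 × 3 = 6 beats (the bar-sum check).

1) 0.0ms=0b +186.335ms=3/7b
2) 186.335ms=3/7b +93.168ms=3/14b
3) 279.503ms=9/14b +93.168ms=3/14b
4) 372.671ms=6/7b +93.168ms=3/14b
5) 465.839ms=15/14b +93.168ms=3/14b
6) 559.006ms=9/7b +93.168ms=3/14b
7) 652.174ms=3/2b +652.174ms=3/2b
8) 1304.348ms=3b +652.174ms=3/2b
9) 1956.522ms=9/2b +326.087ms=3/4b
10) 2282.609ms=21/4b +326.087ms=3/4b
Σ=6b of 6 (138bpm 3/4) — PASS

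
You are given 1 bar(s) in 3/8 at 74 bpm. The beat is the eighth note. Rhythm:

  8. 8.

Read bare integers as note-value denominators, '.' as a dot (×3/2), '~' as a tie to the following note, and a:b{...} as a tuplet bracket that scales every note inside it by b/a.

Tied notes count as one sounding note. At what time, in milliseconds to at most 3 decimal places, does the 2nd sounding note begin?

1. 0.0ms @ 0 + 1216.216ms (3/2)
2. 1216.216ms @ 3/2 + 1216.216ms (3/2)

note 2 onset = 3/2b = 1216.216ms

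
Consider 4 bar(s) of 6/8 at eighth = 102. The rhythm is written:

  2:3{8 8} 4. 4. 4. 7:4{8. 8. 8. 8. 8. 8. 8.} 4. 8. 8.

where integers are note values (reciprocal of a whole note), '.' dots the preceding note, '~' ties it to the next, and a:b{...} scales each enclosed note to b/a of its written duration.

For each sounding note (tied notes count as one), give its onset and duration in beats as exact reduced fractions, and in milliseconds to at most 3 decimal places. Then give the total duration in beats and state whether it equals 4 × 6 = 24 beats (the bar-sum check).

1) 0.0ms=0b +882.353ms=3/2b
2) 882.353ms=3/2b +882.353ms=3/2b
3) 1764.706ms=3b +1764.706ms=3b
4) 3529.412ms=6b +1764.706ms=3b
5) 5294.118ms=9b +1764.706ms=3b
6) 7058.824ms=12b +504.202ms=6/7b
7) 7563.025ms=90/7b +504.202ms=6/7b
8) 8067.227ms=96/7b +504.202ms=6/7b
9) 8571.429ms=102/7b +504.202ms=6/7b
10) 9075.63ms=108/7b +504.202ms=6/7b
11) 9579.832ms=114/7b +504.202ms=6/7b
12) 10084.034ms=120/7b +504.202ms=6/7b
13) 10588.235ms=18b +1764.706ms=3b
14) 12352.941ms=21b +882.353ms=3/2b
15) 13235.294ms=45/2b +882.353ms=3/2b
Σ=24b of 24 (102bpm 6/8) — PASS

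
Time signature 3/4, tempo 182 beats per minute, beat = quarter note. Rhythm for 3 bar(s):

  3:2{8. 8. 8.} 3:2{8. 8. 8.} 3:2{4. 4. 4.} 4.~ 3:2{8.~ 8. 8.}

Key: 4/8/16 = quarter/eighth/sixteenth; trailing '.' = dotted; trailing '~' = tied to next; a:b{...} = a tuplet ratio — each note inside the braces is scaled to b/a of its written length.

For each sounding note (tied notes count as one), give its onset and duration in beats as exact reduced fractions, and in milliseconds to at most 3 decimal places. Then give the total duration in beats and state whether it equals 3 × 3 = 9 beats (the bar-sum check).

1) 0.0ms=0b +164.835ms=1/2b
2) 164.835ms=1/2b +164.835ms=1/2b
3) 329.67ms=1b +164.835ms=1/2b
4) 494.505ms=3/2b +164.835ms=1/2b
5) 659.341ms=2b +164.835ms=1/2b
6) 824.176ms=5/2b +164.835ms=1/2b
7) 989.011ms=3b +329.67ms=1b
8) 1318.681ms=4b +329.67ms=1b
9) 1648.352ms=5b +329.67ms=1b
10) 1978.022ms=6b +824.176ms=5/2b
11) 2802.198ms=17/2b +164.835ms=1/2b
Σ=9b of 9 (182bpm 3/4) — PASS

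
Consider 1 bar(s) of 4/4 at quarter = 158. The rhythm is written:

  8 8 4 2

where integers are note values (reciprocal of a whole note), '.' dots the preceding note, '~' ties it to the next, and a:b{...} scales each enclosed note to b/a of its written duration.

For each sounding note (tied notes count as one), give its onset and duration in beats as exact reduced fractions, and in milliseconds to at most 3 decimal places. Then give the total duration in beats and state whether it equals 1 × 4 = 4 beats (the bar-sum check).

1) 0.0ms=0b +189.873ms=1/2b
2) 189.873ms=1/2b +189.873ms=1/2b
3) 379.747ms=1b +379.747ms=1b
4) 759.494ms=2b +759.494ms=2b
Σ=4b of 4 (158bpm 4/4) — PASS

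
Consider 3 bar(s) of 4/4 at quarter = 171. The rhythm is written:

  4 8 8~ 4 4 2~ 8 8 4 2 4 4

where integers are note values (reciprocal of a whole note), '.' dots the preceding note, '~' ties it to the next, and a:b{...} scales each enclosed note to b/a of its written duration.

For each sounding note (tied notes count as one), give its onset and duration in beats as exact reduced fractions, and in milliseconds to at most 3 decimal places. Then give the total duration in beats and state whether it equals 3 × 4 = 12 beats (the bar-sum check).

1) 0.0ms=0b +350.877ms=1b
2) 350.877ms=1b +175.439ms=1/2b
3) 526.316ms=3/2b +526.316ms=3/2b
4) 1052.632ms=3b +350.877ms=1b
5) 1403.509ms=4b +877.193ms=5/2b
6) 2280.702ms=13/2b +175.439ms=1/2b
7) 2456.14ms=7b +350.877ms=1b
8) 2807.018ms=8b +701.754ms=2b
9) 3508.772ms=10b +350.877ms=1b
10) 3859.649ms=11b +350.877ms=1b
Σ=12b of 12 (171bpm 4/4) — PASS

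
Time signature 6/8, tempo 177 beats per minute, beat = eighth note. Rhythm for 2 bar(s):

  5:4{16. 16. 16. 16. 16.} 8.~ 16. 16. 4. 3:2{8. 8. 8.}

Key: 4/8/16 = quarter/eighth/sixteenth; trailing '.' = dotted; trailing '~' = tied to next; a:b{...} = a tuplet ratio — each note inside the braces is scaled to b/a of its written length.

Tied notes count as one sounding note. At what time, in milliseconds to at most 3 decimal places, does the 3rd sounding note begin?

1. 0.0ms @ 0 + 203.39ms (3/5)
2. 203.39ms @ 3/5 + 203.39ms (3/5)
3. 406.78ms @ 6/5 + 203.39ms (3/5)
4. 610.169ms @ 9/5 + 203.39ms (3/5)
5. 813.559ms @ 12/5 + 203.39ms (3/5)
6. 1016.949ms @ 3 + 762.712ms (9/4)
7. 1779.661ms @ 21/4 + 254.237ms (3/4)
8. 2033.898ms @ 6 + 1016.949ms (3)
9. 3050.847ms @ 9 + 338.983ms (1)
10. 3389.831ms @ 10 + 338.983ms (1)
11. 3728.814ms @ 11 + 338.983ms (1)

note 3 onset = 6/5b = 406.78ms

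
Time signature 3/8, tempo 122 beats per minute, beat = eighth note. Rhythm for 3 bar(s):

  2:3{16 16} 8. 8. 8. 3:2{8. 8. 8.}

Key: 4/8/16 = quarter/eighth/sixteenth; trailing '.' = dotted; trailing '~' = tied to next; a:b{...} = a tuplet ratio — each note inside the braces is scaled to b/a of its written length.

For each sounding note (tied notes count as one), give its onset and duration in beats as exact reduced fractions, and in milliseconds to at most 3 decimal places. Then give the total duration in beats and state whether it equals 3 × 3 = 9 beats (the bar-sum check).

1) 0.0ms=0b +368.852ms=3/4b
2) 368.852ms=3/4b +368.852ms=3/4b
3) 737.705ms=3/2b +737.705ms=3/2b
4) 1475.41ms=3b +737.705ms=3/2b
5) 2213.115ms=9/2b +737.705ms=3/2b
6) 2950.82ms=6b +491.803ms=1b
7) 3442.623ms=7b +491.803ms=1b
8) 3934.426ms=8b +491.803ms=1b
Σ=9b of 9 (122bpm 3/8) — PASS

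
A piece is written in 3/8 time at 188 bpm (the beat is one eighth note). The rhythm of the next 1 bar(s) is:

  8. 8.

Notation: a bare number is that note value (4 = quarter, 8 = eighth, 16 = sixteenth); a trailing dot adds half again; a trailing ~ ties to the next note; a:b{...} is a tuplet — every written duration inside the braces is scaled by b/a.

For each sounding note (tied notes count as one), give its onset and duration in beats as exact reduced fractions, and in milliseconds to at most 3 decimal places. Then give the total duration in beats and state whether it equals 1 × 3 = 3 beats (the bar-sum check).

1) 0.0ms=0b +478.723ms=3/2b
2) 478.723ms=3/2b +478.723ms=3/2b
Σ=3b of 3 (188bpm 3/8) — PASS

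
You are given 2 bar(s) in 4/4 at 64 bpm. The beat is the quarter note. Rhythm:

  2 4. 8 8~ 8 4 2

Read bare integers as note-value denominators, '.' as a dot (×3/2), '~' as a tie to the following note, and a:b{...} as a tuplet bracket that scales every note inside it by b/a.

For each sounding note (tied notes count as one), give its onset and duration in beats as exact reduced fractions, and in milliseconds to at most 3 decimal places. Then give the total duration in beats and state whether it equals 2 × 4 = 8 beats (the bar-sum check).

1) 0.0ms=0b +1875.0ms=2b
2) 1875.0ms=2b +1406.25ms=3/2b
3) 3281.25ms=7/2b +468.75ms=1/2b
4) 3750.0ms=4b +937.5ms=1b
5) 4687.5ms=5b +937.5ms=1b
6) 5625.0ms=6b +1875.0ms=2b
Σ=8b of 8 (64bpm 4/4) — PASS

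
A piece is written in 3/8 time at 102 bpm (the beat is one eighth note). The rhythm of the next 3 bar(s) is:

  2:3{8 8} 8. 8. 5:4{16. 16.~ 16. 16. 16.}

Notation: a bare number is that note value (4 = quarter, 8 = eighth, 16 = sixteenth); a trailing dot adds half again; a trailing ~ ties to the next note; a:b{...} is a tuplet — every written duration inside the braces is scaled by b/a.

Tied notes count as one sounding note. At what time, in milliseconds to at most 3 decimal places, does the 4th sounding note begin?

note 4 onset = 9/2b = 2647.059ms

1. 0.0ms @ 0 + 882.353ms (3/2)
2. 882.353ms @ 3/2 + 882.353ms (3/2)
3. 1764.706ms @ 3 + 882.353ms (3/2)
4. 2647.059ms @ 9/2 + 882.353ms (3/2)
5. 3529.412ms @ 6 + 352.941ms (3/5)
6. 3882.353ms @ 33/5 + 705.882ms (6/5)
7. 4588.235ms @ 39/5 + 352.941ms (3/5)
8. 4941.176ms @ 42/5 + 352.941ms (3/5)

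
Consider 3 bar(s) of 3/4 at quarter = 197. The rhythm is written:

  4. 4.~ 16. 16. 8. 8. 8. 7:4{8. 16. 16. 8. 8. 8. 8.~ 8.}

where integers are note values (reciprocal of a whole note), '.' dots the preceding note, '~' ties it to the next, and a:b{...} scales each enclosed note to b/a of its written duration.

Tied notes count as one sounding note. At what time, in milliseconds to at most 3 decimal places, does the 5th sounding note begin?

note 5 onset = 9/2b = 1370.558ms

1. 0.0ms @ 0 + 456.853ms (3/2)
2. 456.853ms @ 3/2 + 571.066ms (15/8)
3. 1027.919ms @ 27/8 + 114.213ms (3/8)
4. 1142.132ms @ 15/4 + 228.426ms (3/4)
5. 1370.558ms @ 9/2 + 228.426ms (3/4)
6. 1598.985ms @ 21/4 + 228.426ms (3/4)
7. 1827.411ms @ 6 + 130.529ms (3/7)
8. 1957.941ms @ 45/7 + 65.265ms (3/14)
9. 2023.205ms @ 93/14 + 65.265ms (3/14)
10. 2088.47ms @ 48/7 + 130.529ms (3/7)
11. 2218.999ms @ 51/7 + 130.529ms (3/7)
12. 2349.529ms @ 54/7 + 130.529ms (3/7)
13. 2480.058ms @ 57/7 + 261.059ms (6/7)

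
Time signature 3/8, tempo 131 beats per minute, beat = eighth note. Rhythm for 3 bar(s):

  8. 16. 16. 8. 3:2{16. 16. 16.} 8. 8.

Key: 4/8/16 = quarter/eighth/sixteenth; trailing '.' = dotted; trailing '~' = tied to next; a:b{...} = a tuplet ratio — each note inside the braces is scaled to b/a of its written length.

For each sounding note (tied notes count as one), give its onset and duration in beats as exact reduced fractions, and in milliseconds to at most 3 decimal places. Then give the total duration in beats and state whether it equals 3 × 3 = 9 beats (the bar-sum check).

1) 0.0ms=0b +687.023ms=3/2b
2) 687.023ms=3/2b +343.511ms=3/4b
3) 1030.534ms=9/4b +343.511ms=3/4b
4) 1374.046ms=3b +687.023ms=3/2b
5) 2061.069ms=9/2b +229.008ms=1/2b
6) 2290.076ms=5b +229.008ms=1/2b
7) 2519.084ms=11/2b +229.008ms=1/2b
8) 2748.092ms=6b +687.023ms=3/2b
9) 3435.115ms=15/2b +687.023ms=3/2b
Σ=9b of 9 (131bpm 3/8) — PASS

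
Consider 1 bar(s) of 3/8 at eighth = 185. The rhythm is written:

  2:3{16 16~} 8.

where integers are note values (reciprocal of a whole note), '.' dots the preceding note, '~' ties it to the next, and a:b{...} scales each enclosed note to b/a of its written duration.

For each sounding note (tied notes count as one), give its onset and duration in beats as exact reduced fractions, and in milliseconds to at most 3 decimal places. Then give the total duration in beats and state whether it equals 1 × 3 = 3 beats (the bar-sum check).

1) 0.0ms=0b +243.243ms=3/4b
2) 243.243ms=3/4b +729.73ms=9/4b
Σ=3b of 3 (185bpm 3/8) — PASS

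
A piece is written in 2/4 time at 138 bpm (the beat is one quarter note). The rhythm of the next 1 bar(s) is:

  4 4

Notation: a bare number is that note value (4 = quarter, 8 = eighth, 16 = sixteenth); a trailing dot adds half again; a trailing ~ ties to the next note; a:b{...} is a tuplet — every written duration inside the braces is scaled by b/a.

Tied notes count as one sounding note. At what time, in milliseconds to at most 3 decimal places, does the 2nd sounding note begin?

note 2 onset = 1b = 434.783ms

1. 0.0ms @ 0 + 434.783ms (1)
2. 434.783ms @ 1 + 434.783ms (1)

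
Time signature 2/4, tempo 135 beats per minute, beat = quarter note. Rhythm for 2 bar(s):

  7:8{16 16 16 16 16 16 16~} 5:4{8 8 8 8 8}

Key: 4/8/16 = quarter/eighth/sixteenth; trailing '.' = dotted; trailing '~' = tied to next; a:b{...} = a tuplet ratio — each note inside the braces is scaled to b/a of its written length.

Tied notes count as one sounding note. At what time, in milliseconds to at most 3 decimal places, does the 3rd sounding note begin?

1. 0.0ms @ 0 + 126.984ms (2/7)
2. 126.984ms @ 2/7 + 126.984ms (2/7)
3. 253.968ms @ 4/7 + 126.984ms (2/7)
4. 380.952ms @ 6/7 + 126.984ms (2/7)
5. 507.937ms @ 8/7 + 126.984ms (2/7)
6. 634.921ms @ 10/7 + 126.984ms (2/7)
7. 761.905ms @ 12/7 + 304.762ms (24/35)
8. 1066.667ms @ 12/5 + 177.778ms (2/5)
9. 1244.444ms @ 14/5 + 177.778ms (2/5)
10. 1422.222ms @ 16/5 + 177.778ms (2/5)
11. 1600.0ms @ 18/5 + 177.778ms (2/5)

note 3 onset = 4/7b = 253.968ms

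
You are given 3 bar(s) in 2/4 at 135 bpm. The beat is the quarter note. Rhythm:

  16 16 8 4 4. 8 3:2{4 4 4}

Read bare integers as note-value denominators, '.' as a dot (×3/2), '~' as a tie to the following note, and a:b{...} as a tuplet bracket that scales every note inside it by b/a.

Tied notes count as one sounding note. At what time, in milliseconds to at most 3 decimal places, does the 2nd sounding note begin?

1. 0.0ms @ 0 + 111.111ms (1/4)
2. 111.111ms @ 1/4 + 111.111ms (1/4)
3. 222.222ms @ 1/2 + 222.222ms (1/2)
4. 444.444ms @ 1 + 444.444ms (1)
5. 888.889ms @ 2 + 666.667ms (3/2)
6. 1555.556ms @ 7/2 + 222.222ms (1/2)
7. 1777.778ms @ 4 + 296.296ms (2/3)
8. 2074.074ms @ 14/3 + 296.296ms (2/3)
9. 2370.37ms @ 16/3 + 296.296ms (2/3)

note 2 onset = 1/4b = 111.111ms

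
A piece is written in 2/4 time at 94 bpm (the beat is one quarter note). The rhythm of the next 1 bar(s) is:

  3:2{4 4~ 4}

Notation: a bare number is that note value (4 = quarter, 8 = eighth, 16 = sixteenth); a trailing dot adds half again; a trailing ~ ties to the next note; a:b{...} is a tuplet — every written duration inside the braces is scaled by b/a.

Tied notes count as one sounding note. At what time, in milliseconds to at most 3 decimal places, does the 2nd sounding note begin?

1. 0.0ms @ 0 + 425.532ms (2/3)
2. 425.532ms @ 2/3 + 851.064ms (4/3)

note 2 onset = 2/3b = 425.532ms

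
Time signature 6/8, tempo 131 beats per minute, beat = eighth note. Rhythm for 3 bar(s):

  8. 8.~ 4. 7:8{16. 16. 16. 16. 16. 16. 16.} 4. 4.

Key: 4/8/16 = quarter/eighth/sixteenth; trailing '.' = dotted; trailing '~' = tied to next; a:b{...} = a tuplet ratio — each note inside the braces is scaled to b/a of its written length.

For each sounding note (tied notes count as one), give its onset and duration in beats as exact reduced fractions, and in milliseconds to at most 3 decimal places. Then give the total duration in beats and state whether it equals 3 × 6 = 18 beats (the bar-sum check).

1) 0.0ms=0b +687.023ms=3/2b
2) 687.023ms=3/2b +2061.069ms=9/2b
3) 2748.092ms=6b +392.585ms=6/7b
4) 3140.676ms=48/7b +392.585ms=6/7b
5) 3533.261ms=54/7b +392.585ms=6/7b
6) 3925.845ms=60/7b +392.585ms=6/7b
7) 4318.43ms=66/7b +392.585ms=6/7b
8) 4711.014ms=72/7b +392.585ms=6/7b
9) 5103.599ms=78/7b +392.585ms=6/7b
10) 5496.183ms=12b +1374.046ms=3b
11) 6870.229ms=15b +1374.046ms=3b
Σ=18b of 18 (131bpm 6/8) — PASS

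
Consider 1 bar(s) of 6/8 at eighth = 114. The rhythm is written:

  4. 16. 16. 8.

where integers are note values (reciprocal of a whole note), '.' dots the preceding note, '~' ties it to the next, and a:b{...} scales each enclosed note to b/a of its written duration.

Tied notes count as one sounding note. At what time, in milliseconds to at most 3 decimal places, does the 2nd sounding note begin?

note 2 onset = 3b = 1578.947ms

1. 0.0ms @ 0 + 1578.947ms (3)
2. 1578.947ms @ 3 + 394.737ms (3/4)
3. 1973.684ms @ 15/4 + 394.737ms (3/4)
4. 2368.421ms @ 9/2 + 789.474ms (3/2)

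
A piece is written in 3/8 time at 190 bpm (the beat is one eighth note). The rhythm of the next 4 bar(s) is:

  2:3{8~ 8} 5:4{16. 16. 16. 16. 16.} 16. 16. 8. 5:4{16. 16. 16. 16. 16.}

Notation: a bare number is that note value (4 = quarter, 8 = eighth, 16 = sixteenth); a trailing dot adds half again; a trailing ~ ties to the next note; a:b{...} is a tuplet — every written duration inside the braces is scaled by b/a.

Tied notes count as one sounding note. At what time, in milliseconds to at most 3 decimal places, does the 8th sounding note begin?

note 8 onset = 27/4b = 2131.579ms

1. 0.0ms @ 0 + 947.368ms (3)
2. 947.368ms @ 3 + 189.474ms (3/5)
3. 1136.842ms @ 18/5 + 189.474ms (3/5)
4. 1326.316ms @ 21/5 + 189.474ms (3/5)
5. 1515.789ms @ 24/5 + 189.474ms (3/5)
6. 1705.263ms @ 27/5 + 189.474ms (3/5)
7. 1894.737ms @ 6 + 236.842ms (3/4)
8. 2131.579ms @ 27/4 + 236.842ms (3/4)
9. 2368.421ms @ 15/2 + 473.684ms (3/2)
10. 2842.105ms @ 9 + 189.474ms (3/5)
11. 3031.579ms @ 48/5 + 189.474ms (3/5)
12. 3221.053ms @ 51/5 + 189.474ms (3/5)
13. 3410.526ms @ 54/5 + 189.474ms (3/5)
14. 3600.0ms @ 57/5 + 189.474ms (3/5)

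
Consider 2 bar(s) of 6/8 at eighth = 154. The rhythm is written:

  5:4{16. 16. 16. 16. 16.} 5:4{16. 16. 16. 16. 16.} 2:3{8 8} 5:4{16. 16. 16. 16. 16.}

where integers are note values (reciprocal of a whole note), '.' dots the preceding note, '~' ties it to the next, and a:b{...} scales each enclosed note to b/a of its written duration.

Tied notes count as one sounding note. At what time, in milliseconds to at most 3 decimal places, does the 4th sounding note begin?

note 4 onset = 9/5b = 701.299ms

1. 0.0ms @ 0 + 233.766ms (3/5)
2. 233.766ms @ 3/5 + 233.766ms (3/5)
3. 467.532ms @ 6/5 + 233.766ms (3/5)
4. 701.299ms @ 9/5 + 233.766ms (3/5)
5. 935.065ms @ 12/5 + 233.766ms (3/5)
6. 1168.831ms @ 3 + 233.766ms (3/5)
7. 1402.597ms @ 18/5 + 233.766ms (3/5)
8. 1636.364ms @ 21/5 + 233.766ms (3/5)
9. 1870.13ms @ 24/5 + 233.766ms (3/5)
10. 2103.896ms @ 27/5 + 233.766ms (3/5)
11. 2337.662ms @ 6 + 584.416ms (3/2)
12. 2922.078ms @ 15/2 + 584.416ms (3/2)
13. 3506.494ms @ 9 + 233.766ms (3/5)
14. 3740.26ms @ 48/5 + 233.766ms (3/5)
15. 3974.026ms @ 51/5 + 233.766ms (3/5)
16. 4207.792ms @ 54/5 + 233.766ms (3/5)
17. 4441.558ms @ 57/5 + 233.766ms (3/5)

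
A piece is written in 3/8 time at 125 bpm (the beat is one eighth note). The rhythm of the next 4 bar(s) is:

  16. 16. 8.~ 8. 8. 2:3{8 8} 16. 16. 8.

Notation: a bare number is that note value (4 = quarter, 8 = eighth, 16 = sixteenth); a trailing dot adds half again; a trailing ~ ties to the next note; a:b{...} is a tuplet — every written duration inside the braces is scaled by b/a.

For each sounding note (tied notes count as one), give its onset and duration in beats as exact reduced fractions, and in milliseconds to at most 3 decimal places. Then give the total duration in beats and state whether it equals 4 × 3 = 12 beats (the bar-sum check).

1) 0.0ms=0b +360.0ms=3/4b
2) 360.0ms=3/4b +360.0ms=3/4b
3) 720.0ms=3/2b +1440.0ms=3b
4) 2160.0ms=9/2b +720.0ms=3/2b
5) 2880.0ms=6b +720.0ms=3/2b
6) 3600.0ms=15/2b +720.0ms=3/2b
7) 4320.0ms=9b +360.0ms=3/4b
8) 4680.0ms=39/4b +360.0ms=3/4b
9) 5040.0ms=21/2b +720.0ms=3/2b
Σ=12b of 12 (125bpm 3/8) — PASS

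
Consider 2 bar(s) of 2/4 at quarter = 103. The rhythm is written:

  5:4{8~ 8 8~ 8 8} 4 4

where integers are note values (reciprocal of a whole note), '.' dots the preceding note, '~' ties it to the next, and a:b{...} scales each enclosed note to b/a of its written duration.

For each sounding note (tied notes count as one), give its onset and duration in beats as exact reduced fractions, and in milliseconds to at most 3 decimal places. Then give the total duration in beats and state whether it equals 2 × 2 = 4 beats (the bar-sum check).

1) 0.0ms=0b +466.019ms=4/5b
2) 466.019ms=4/5b +466.019ms=4/5b
3) 932.039ms=8/5b +233.01ms=2/5b
4) 1165.049ms=2b +582.524ms=1b
5) 1747.573ms=3b +582.524ms=1b
Σ=4b of 4 (103bpm 2/4) — PASS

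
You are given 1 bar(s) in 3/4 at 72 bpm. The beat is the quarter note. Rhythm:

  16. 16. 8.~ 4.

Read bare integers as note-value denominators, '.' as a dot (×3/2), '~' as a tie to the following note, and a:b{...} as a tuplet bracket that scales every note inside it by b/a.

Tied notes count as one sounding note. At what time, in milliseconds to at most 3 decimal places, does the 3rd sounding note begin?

note 3 onset = 3/4b = 625.0ms

1. 0.0ms @ 0 + 312.5ms (3/8)
2. 312.5ms @ 3/8 + 312.5ms (3/8)
3. 625.0ms @ 3/4 + 1875.0ms (9/4)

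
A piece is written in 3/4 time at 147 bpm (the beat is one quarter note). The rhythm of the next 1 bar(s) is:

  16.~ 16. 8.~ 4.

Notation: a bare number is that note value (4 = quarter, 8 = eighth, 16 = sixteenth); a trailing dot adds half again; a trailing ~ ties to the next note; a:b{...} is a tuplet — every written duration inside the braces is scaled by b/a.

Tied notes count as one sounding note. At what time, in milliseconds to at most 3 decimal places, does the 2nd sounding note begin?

note 2 onset = 3/4b = 306.122ms

1. 0.0ms @ 0 + 306.122ms (3/4)
2. 306.122ms @ 3/4 + 918.367ms (9/4)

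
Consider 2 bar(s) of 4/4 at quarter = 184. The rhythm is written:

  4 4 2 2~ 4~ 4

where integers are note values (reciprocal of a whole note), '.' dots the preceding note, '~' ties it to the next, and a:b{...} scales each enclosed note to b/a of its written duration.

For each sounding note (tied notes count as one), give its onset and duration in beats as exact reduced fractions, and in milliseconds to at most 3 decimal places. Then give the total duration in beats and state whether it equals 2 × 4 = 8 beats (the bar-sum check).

1) 0.0ms=0b +326.087ms=1b
2) 326.087ms=1b +326.087ms=1b
3) 652.174ms=2b +652.174ms=2b
4) 1304.348ms=4b +1304.348ms=4b
Σ=8b of 8 (184bpm 4/4) — PASS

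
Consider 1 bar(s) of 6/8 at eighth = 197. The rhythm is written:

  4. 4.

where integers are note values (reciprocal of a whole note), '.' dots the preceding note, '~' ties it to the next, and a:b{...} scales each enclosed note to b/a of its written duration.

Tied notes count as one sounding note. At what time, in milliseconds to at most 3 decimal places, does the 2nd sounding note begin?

note 2 onset = 3b = 913.706ms

1. 0.0ms @ 0 + 913.706ms (3)
2. 913.706ms @ 3 + 913.706ms (3)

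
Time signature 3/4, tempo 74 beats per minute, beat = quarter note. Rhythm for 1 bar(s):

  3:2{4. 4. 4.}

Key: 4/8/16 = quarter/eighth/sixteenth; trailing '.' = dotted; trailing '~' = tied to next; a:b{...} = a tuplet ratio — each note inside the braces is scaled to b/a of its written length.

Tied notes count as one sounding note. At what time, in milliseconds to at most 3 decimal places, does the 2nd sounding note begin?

note 2 onset = 1b = 810.811ms

1. 0.0ms @ 0 + 810.811ms (1)
2. 810.811ms @ 1 + 810.811ms (1)
3. 1621.622ms @ 2 + 810.811ms (1)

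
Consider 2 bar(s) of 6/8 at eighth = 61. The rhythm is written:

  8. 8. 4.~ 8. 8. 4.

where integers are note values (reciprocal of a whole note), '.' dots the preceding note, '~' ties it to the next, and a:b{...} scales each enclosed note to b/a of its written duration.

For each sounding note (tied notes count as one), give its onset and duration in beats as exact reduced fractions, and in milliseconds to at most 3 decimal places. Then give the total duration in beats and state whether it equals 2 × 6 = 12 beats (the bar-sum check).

1) 0.0ms=0b +1475.41ms=3/2b
2) 1475.41ms=3/2b +1475.41ms=3/2b
3) 2950.82ms=3b +4426.23ms=9/2b
4) 7377.049ms=15/2b +1475.41ms=3/2b
5) 8852.459ms=9b +2950.82ms=3b
Σ=12b of 12 (61bpm 6/8) — PASS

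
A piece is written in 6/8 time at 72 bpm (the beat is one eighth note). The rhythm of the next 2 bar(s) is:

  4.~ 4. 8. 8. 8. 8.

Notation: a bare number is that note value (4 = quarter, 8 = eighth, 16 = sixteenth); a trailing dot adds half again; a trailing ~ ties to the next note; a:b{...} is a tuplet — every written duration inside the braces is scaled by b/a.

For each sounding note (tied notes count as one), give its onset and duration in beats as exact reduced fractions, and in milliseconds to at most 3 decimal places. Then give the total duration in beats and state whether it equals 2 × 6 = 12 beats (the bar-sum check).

1) 0.0ms=0b +5000.0ms=6b
2) 5000.0ms=6b +1250.0ms=3/2b
3) 6250.0ms=15/2b +1250.0ms=3/2b
4) 7500.0ms=9b +1250.0ms=3/2b
5) 8750.0ms=21/2b +1250.0ms=3/2b
Σ=12b of 12 (72bpm 6/8) — PASS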